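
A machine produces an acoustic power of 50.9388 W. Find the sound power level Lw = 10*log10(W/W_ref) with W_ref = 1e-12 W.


W / W_ref = 50.9388 / 1e-12 = 5.09388e+13
Lw = 10 * log10(5.09388e+13) = 137.07 dB


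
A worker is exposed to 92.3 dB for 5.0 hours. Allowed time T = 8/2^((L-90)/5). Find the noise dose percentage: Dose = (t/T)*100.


T_allowed = 8 / 2^((92.3 - 90)/5) = 5.81589 hr
Dose = 5.0 / 5.81589 * 100 = 85.971 %


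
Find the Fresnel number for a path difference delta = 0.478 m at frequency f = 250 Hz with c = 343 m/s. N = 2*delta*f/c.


N = 2*delta*f/c = 2*delta/lambda, where lambda = c/f
lambda = 343 / 250 = 1.372 m
N = 2 * 0.478 / 1.372 = 0.69679


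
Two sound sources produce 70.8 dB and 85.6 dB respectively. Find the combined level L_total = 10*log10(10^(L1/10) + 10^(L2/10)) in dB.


10^(70.8/10) = 1.20226e+07
10^(85.6/10) = 3.63078e+08
Sum = 1.20226e+07 + 3.63078e+08 = 3.75101e+08
L_total = 10*log10(3.75101e+08) = 85.741 dB


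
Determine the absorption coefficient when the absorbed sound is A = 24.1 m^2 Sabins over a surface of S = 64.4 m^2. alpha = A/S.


Absorption coefficient = absorbed power / incident power
alpha = A / S = 24.1 / 64.4 = 0.37422


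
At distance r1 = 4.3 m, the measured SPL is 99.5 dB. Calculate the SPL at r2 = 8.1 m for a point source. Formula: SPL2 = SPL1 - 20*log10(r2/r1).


r2/r1 = 8.1/4.3 = 1.88372
Correction = 20*log10(1.88372) = 5.50033 dB
SPL2 = 99.5 - 5.50033 = 94 dB


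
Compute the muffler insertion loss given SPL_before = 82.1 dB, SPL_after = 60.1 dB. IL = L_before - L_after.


Insertion loss = SPL without muffler - SPL with muffler
IL = 82.1 - 60.1 = 22 dB


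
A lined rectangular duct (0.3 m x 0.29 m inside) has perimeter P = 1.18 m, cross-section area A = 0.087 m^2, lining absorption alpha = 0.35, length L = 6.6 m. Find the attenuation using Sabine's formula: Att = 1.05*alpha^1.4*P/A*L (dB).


alpha^1.4 = 0.35^1.4 = 0.229983
Attenuation rate = 1.05 * alpha^1.4 * P / A
= 1.05 * 0.229983 * 1.18 / 0.087 = 3.27528 dB/m
Total Att = 3.27528 * 6.6 = 21.617 dB


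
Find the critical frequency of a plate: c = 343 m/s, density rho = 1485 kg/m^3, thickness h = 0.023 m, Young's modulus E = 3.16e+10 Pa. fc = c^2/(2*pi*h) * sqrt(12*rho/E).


12*rho/E = 12*1485/3.16e+10 = 5.63924e-07
sqrt(12*rho/E) = sqrt(5.63924e-07) = 0.000750949
c^2/(2*pi*h) = 343^2/(2*pi*0.023) = 814105
fc = 814105 * 0.000750949 = 611.35 Hz


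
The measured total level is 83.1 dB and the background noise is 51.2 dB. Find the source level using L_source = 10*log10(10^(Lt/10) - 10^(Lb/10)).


10^(83.1/10) = 2.04174e+08
10^(51.2/10) = 131826
Difference = 2.04174e+08 - 131826 = 2.04042e+08
L_source = 10*log10(2.04042e+08) = 83.097 dB


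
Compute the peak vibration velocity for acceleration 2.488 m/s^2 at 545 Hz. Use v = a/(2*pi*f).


omega = 2*pi*f = 2*pi*545 = 3424.34 rad/s
v = a / omega = 2.488 / 3424.34 = 0.00072656 m/s


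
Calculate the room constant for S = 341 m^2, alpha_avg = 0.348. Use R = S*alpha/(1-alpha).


R = 341 * 0.348 / (1 - 0.348) = 182.01 m^2


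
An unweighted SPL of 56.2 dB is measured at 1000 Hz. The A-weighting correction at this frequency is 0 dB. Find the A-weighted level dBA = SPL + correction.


A-weighting table: 1000 Hz -> 0 dB correction
SPL_A = SPL + correction = 56.2 + (0) = 56.2 dBA


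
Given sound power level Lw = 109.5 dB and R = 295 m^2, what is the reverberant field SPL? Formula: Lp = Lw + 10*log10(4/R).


4/R = 4/295 = 0.0135593
Lp = 109.5 + 10*log10(0.0135593) = 90.822 dB


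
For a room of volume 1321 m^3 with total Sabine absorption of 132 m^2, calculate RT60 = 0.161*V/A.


RT60 = 0.161 * 1321 / 132 = 1.6112 s


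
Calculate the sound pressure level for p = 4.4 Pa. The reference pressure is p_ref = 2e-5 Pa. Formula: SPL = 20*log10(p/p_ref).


p / p_ref = 4.4 / 2e-5 = 220000
SPL = 20 * log10(220000) = 106.85 dB


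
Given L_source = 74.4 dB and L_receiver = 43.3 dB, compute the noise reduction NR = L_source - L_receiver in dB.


NR = L_source - L_receiver (difference between source and receiving room levels)
NR = 74.4 - 43.3 = 31.1 dB


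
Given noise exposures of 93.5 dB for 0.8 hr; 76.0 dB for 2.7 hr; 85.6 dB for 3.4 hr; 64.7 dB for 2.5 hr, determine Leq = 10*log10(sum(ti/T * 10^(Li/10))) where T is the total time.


T_total = 0.8 + 2.7 + 3.4 + 2.5 = 9.4 hr
(0.8/9.4) * 10^(93.5/10) = 1.90529e+08
(2.7/9.4) * 10^(76.0/10) = 1.1435e+07
(3.4/9.4) * 10^(85.6/10) = 1.31326e+08
(2.5/9.4) * 10^(64.7/10) = 784896
Sum = 1.90529e+08 + 1.1435e+07 + 1.31326e+08 + 784896 = 3.34075e+08
Leq = 10*log10(3.34075e+08) = 85.238 dB


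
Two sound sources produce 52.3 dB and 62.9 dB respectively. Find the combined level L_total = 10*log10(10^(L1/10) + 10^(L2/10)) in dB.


10^(52.3/10) = 169824
10^(62.9/10) = 1.94984e+06
Sum = 169824 + 1.94984e+06 = 2.11966e+06
L_total = 10*log10(2.11966e+06) = 63.263 dB


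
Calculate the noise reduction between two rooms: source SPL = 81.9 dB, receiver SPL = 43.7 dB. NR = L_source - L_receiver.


NR = L_source - L_receiver (difference between source and receiving room levels)
NR = 81.9 - 43.7 = 38.2 dB


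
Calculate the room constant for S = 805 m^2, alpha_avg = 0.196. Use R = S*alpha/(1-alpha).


R = 805 * 0.196 / (1 - 0.196) = 196.24 m^2


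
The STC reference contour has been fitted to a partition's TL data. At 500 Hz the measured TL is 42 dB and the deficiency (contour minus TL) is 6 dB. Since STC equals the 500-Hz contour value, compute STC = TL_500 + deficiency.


By ASTM E413, STC = value of the fitted reference contour at 500 Hz.
Contour value at 500 Hz = TL_500 + deficiency = 42 + 6 = 48
STC = 48


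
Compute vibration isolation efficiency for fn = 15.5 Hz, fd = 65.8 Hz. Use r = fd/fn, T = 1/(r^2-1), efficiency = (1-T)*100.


r = 65.8 / 15.5 = 4.24516
r^2 - 1 = 4.24516^2 - 1 = 17.0214
T = 1/17.0214 = 0.0587496
Efficiency = (1 - 0.0587496)*100 = 94.125 %


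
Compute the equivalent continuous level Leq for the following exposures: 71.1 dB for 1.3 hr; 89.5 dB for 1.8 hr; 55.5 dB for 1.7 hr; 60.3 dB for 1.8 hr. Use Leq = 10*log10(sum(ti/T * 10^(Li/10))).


T_total = 1.3 + 1.8 + 1.7 + 1.8 = 6.6 hr
(1.3/6.6) * 10^(71.1/10) = 2.53746e+06
(1.8/6.6) * 10^(89.5/10) = 2.43068e+08
(1.7/6.6) * 10^(55.5/10) = 91391.3
(1.8/6.6) * 10^(60.3/10) = 292233
Sum = 2.53746e+06 + 2.43068e+08 + 91391.3 + 292233 = 2.45989e+08
Leq = 10*log10(2.45989e+08) = 83.909 dB


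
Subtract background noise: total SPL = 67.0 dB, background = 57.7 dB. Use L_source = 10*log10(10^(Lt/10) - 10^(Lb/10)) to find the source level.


10^(67.0/10) = 5.01187e+06
10^(57.7/10) = 588844
Difference = 5.01187e+06 - 588844 = 4.42303e+06
L_source = 10*log10(4.42303e+06) = 66.457 dB


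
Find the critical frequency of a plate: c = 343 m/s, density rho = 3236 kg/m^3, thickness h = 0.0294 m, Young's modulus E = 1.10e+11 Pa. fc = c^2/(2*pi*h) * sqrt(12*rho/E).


12*rho/E = 12*3236/1.10e+11 = 3.53018e-07
sqrt(12*rho/E) = sqrt(3.53018e-07) = 0.000594153
c^2/(2*pi*h) = 343^2/(2*pi*0.0294) = 636885
fc = 636885 * 0.000594153 = 378.41 Hz


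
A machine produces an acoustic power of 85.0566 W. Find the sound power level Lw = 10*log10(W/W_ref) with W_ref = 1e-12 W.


W / W_ref = 85.0566 / 1e-12 = 8.50566e+13
Lw = 10 * log10(8.50566e+13) = 139.3 dB


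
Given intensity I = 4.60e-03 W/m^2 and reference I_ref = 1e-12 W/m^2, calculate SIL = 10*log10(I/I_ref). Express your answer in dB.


I / I_ref = 4.60e-03 / 1e-12 = 4.6e+09
SIL = 10 * log10(4.6e+09) = 96.628 dB


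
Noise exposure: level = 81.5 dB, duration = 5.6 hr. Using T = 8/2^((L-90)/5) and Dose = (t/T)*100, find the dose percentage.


T_allowed = 8 / 2^((81.5 - 90)/5) = 25.9921 hr
Dose = 5.6 / 25.9921 * 100 = 21.545 %


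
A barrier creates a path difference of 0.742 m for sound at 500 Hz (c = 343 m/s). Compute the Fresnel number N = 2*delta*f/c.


N = 2*delta*f/c = 2*delta/lambda, where lambda = c/f
lambda = 343 / 500 = 0.686 m
N = 2 * 0.742 / 0.686 = 2.1633


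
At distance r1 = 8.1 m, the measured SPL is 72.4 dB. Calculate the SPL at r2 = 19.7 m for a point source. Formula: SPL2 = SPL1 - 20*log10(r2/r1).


r2/r1 = 19.7/8.1 = 2.4321
Correction = 20*log10(2.4321) = 7.71963 dB
SPL2 = 72.4 - 7.71963 = 64.68 dB


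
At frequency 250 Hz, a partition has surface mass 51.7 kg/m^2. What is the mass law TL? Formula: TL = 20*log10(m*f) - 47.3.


m * f = 51.7 * 250 = 12925
20*log10(12925) = 82.2286 dB
TL = 82.2286 - 47.3 = 34.929 dB


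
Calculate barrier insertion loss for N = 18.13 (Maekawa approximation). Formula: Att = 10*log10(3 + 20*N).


3 + 20*N = 3 + 20*18.13 = 365.6
Att = 10*log10(365.6) = 25.63 dB


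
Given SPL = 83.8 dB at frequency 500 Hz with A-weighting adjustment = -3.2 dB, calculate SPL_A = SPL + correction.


A-weighting table: 500 Hz -> -3.2 dB correction
SPL_A = SPL + correction = 83.8 + (-3.2) = 80.6 dBA


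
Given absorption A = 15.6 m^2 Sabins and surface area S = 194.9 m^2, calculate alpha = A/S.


Absorption coefficient = absorbed power / incident power
alpha = A / S = 15.6 / 194.9 = 0.080041


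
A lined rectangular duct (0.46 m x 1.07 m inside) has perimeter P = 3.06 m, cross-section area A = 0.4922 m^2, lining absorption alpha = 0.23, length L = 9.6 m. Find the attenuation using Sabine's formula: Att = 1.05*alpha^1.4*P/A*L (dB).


alpha^1.4 = 0.23^1.4 = 0.127767
Attenuation rate = 1.05 * alpha^1.4 * P / A
= 1.05 * 0.127767 * 3.06 / 0.4922 = 0.834042 dB/m
Total Att = 0.834042 * 9.6 = 8.0068 dB


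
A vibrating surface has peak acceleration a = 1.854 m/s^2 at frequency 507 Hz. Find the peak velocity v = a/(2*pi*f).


omega = 2*pi*f = 2*pi*507 = 3185.57 rad/s
v = a / omega = 1.854 / 3185.57 = 0.000582 m/s


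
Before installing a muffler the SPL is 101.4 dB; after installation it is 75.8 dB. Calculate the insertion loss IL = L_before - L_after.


Insertion loss = SPL without muffler - SPL with muffler
IL = 101.4 - 75.8 = 25.6 dB


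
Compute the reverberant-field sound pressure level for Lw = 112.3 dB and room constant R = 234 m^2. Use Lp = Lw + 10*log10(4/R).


4/R = 4/234 = 0.017094
Lp = 112.3 + 10*log10(0.017094) = 94.628 dB


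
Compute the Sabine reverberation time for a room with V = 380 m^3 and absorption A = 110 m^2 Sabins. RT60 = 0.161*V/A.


RT60 = 0.161 * 380 / 110 = 0.55618 s


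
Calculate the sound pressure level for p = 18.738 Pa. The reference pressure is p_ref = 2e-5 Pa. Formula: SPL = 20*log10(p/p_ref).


p / p_ref = 18.738 / 2e-5 = 936900
SPL = 20 * log10(936900) = 119.43 dB


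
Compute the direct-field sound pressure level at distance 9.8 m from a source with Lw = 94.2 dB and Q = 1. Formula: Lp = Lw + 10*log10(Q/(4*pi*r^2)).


4*pi*r^2 = 4*pi*9.8^2 = 1206.87 m^2
Q / (4*pi*r^2) = 1 / 1206.87 = 0.00082859
Lp = 94.2 + 10*log10(0.00082859) = 63.383 dB


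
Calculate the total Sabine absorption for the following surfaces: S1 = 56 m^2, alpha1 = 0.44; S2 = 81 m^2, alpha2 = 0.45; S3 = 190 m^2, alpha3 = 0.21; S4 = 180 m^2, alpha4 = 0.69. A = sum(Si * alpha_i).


56 * 0.44 = 24.64
81 * 0.45 = 36.45
190 * 0.21 = 39.9
180 * 0.69 = 124.2
A_total = 24.64 + 36.45 + 39.9 + 124.2 = 225.19 m^2


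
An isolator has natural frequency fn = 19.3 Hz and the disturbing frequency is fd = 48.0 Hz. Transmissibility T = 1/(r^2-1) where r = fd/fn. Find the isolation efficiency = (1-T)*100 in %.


r = 48.0 / 19.3 = 2.48705
r^2 - 1 = 2.48705^2 - 1 = 5.18542
T = 1/5.18542 = 0.192848
Efficiency = (1 - 0.192848)*100 = 80.715 %


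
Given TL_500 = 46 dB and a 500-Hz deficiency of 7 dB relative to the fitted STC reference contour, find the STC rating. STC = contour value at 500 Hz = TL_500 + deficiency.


By ASTM E413, STC = value of the fitted reference contour at 500 Hz.
Contour value at 500 Hz = TL_500 + deficiency = 46 + 7 = 53
STC = 53


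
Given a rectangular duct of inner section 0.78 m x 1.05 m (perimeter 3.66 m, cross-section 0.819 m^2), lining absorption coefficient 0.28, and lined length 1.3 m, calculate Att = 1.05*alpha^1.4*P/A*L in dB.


alpha^1.4 = 0.28^1.4 = 0.168276
Attenuation rate = 1.05 * alpha^1.4 * P / A
= 1.05 * 0.168276 * 3.66 / 0.819 = 0.789603 dB/m
Total Att = 0.789603 * 1.3 = 1.0265 dB


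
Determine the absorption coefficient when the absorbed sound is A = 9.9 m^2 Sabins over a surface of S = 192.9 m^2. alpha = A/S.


Absorption coefficient = absorbed power / incident power
alpha = A / S = 9.9 / 192.9 = 0.051322


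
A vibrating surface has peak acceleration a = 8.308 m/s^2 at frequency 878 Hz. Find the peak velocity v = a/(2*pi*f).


omega = 2*pi*f = 2*pi*878 = 5516.64 rad/s
v = a / omega = 8.308 / 5516.64 = 0.001506 m/s


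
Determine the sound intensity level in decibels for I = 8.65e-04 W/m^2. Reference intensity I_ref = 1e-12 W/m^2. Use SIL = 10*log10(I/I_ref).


I / I_ref = 8.65e-04 / 1e-12 = 8.65e+08
SIL = 10 * log10(8.65e+08) = 89.37 dB


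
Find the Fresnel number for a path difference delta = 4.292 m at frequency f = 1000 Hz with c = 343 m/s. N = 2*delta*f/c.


N = 2*delta*f/c = 2*delta/lambda, where lambda = c/f
lambda = 343 / 1000 = 0.343 m
N = 2 * 4.292 / 0.343 = 25.026


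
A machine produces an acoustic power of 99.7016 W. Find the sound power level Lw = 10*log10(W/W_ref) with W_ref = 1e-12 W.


W / W_ref = 99.7016 / 1e-12 = 9.97016e+13
Lw = 10 * log10(9.97016e+13) = 139.99 dB


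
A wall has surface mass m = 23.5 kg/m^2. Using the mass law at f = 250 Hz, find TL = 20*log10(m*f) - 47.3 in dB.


m * f = 23.5 * 250 = 5875
20*log10(5875) = 75.3802 dB
TL = 75.3802 - 47.3 = 28.08 dB


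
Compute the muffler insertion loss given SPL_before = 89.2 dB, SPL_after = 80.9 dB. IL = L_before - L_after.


Insertion loss = SPL without muffler - SPL with muffler
IL = 89.2 - 80.9 = 8.3 dB


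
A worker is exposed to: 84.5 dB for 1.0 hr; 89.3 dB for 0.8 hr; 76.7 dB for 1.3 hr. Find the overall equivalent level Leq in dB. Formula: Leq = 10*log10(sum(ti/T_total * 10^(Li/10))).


T_total = 1.0 + 0.8 + 1.3 = 3.1 hr
(1.0/3.1) * 10^(84.5/10) = 9.09156e+07
(0.8/3.1) * 10^(89.3/10) = 2.19649e+08
(1.3/3.1) * 10^(76.7/10) = 1.96147e+07
Sum = 9.09156e+07 + 2.19649e+08 + 1.96147e+07 = 3.30179e+08
Leq = 10*log10(3.30179e+08) = 85.187 dB


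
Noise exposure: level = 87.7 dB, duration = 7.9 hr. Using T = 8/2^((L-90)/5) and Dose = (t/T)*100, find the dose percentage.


T_allowed = 8 / 2^((87.7 - 90)/5) = 11.0043 hr
Dose = 7.9 / 11.0043 * 100 = 71.79 %


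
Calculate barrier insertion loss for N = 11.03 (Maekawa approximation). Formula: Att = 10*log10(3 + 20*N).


3 + 20*N = 3 + 20*11.03 = 223.6
Att = 10*log10(223.6) = 23.495 dB


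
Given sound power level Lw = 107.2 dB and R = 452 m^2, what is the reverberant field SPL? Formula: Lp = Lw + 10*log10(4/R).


4/R = 4/452 = 0.00884956
Lp = 107.2 + 10*log10(0.00884956) = 86.669 dB


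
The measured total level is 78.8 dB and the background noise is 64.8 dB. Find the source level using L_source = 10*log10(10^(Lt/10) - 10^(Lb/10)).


10^(78.8/10) = 7.58578e+07
10^(64.8/10) = 3.01995e+06
Difference = 7.58578e+07 - 3.01995e+06 = 7.28378e+07
L_source = 10*log10(7.28378e+07) = 78.624 dB


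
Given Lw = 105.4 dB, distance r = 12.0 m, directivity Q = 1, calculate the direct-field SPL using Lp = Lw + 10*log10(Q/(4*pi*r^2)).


4*pi*r^2 = 4*pi*12.0^2 = 1809.56 m^2
Q / (4*pi*r^2) = 1 / 1809.56 = 0.000552621
Lp = 105.4 + 10*log10(0.000552621) = 72.824 dB


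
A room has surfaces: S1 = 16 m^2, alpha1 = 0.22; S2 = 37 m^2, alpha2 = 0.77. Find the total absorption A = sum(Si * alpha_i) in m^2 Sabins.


16 * 0.22 = 3.52
37 * 0.77 = 28.49
A_total = 3.52 + 28.49 = 32.01 m^2


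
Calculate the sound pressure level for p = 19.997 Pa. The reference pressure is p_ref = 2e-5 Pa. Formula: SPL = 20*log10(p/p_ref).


p / p_ref = 19.997 / 2e-5 = 999850
SPL = 20 * log10(999850) = 120 dB


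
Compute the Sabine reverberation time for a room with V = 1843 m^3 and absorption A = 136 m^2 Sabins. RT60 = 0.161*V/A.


RT60 = 0.161 * 1843 / 136 = 2.1818 s


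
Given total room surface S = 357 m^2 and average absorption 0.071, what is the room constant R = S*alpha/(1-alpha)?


R = 357 * 0.071 / (1 - 0.071) = 27.284 m^2


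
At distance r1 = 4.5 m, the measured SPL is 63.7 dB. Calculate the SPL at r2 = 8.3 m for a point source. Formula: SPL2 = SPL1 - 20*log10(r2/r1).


r2/r1 = 8.3/4.5 = 1.84444
Correction = 20*log10(1.84444) = 5.31729 dB
SPL2 = 63.7 - 5.31729 = 58.383 dB


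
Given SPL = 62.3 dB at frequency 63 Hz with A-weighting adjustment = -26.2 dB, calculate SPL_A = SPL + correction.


A-weighting table: 63 Hz -> -26.2 dB correction
SPL_A = SPL + correction = 62.3 + (-26.2) = 36.1 dBA


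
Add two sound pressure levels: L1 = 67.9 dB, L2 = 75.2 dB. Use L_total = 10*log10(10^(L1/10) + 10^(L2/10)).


10^(67.9/10) = 6.16595e+06
10^(75.2/10) = 3.31131e+07
Sum = 6.16595e+06 + 3.31131e+07 = 3.9279e+07
L_total = 10*log10(3.9279e+07) = 75.942 dB


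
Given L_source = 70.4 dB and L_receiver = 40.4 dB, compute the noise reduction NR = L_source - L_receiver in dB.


NR = L_source - L_receiver (difference between source and receiving room levels)
NR = 70.4 - 40.4 = 30 dB


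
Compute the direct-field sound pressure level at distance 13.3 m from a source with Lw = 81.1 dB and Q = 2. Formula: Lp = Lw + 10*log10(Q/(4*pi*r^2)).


4*pi*r^2 = 4*pi*13.3^2 = 2222.87 m^2
Q / (4*pi*r^2) = 2 / 2222.87 = 0.000899738
Lp = 81.1 + 10*log10(0.000899738) = 50.641 dB


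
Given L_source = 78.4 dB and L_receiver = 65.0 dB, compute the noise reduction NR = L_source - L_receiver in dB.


NR = L_source - L_receiver (difference between source and receiving room levels)
NR = 78.4 - 65.0 = 13.4 dB


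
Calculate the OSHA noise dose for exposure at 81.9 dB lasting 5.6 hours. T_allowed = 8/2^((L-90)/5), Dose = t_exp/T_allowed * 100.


T_allowed = 8 / 2^((81.9 - 90)/5) = 24.59 hr
Dose = 5.6 / 24.59 * 100 = 22.773 %


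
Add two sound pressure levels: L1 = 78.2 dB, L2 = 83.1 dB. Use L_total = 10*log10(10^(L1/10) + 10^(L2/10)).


10^(78.2/10) = 6.60693e+07
10^(83.1/10) = 2.04174e+08
Sum = 6.60693e+07 + 2.04174e+08 = 2.70243e+08
L_total = 10*log10(2.70243e+08) = 84.318 dB


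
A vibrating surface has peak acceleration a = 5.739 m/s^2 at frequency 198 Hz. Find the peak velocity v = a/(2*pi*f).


omega = 2*pi*f = 2*pi*198 = 1244.07 rad/s
v = a / omega = 5.739 / 1244.07 = 0.0046131 m/s


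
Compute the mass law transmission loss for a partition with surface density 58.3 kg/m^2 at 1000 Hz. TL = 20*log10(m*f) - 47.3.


m * f = 58.3 * 1000 = 58300
20*log10(58300) = 95.3134 dB
TL = 95.3134 - 47.3 = 48.013 dB


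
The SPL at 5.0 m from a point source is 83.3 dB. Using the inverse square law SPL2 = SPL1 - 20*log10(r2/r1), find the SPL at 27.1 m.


r2/r1 = 27.1/5.0 = 5.42
Correction = 20*log10(5.42) = 14.68 dB
SPL2 = 83.3 - 14.68 = 68.62 dB


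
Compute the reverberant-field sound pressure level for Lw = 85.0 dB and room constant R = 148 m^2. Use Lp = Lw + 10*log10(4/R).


4/R = 4/148 = 0.027027
Lp = 85.0 + 10*log10(0.027027) = 69.318 dB


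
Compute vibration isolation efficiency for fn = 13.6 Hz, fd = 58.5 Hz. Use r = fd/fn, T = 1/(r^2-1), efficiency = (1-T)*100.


r = 58.5 / 13.6 = 4.30147
r^2 - 1 = 4.30147^2 - 1 = 17.5026
T = 1/17.5026 = 0.0571344
Efficiency = (1 - 0.0571344)*100 = 94.287 %


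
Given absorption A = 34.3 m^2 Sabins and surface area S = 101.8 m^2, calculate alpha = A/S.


Absorption coefficient = absorbed power / incident power
alpha = A / S = 34.3 / 101.8 = 0.33694


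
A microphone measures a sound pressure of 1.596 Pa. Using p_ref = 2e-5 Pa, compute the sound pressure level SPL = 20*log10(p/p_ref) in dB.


p / p_ref = 1.596 / 2e-5 = 79800
SPL = 20 * log10(79800) = 98.04 dB


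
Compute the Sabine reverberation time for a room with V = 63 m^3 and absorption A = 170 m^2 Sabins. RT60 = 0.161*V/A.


RT60 = 0.161 * 63 / 170 = 0.059665 s


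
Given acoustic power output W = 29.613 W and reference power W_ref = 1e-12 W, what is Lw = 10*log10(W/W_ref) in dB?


W / W_ref = 29.613 / 1e-12 = 2.9613e+13
Lw = 10 * log10(2.9613e+13) = 134.71 dB


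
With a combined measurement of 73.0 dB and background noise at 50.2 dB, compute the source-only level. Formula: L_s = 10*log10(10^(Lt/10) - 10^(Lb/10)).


10^(73.0/10) = 1.99526e+07
10^(50.2/10) = 104713
Difference = 1.99526e+07 - 104713 = 1.98479e+07
L_source = 10*log10(1.98479e+07) = 72.977 dB


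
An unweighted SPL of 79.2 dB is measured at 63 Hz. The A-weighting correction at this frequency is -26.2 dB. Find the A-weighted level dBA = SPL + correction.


A-weighting table: 63 Hz -> -26.2 dB correction
SPL_A = SPL + correction = 79.2 + (-26.2) = 53 dBA


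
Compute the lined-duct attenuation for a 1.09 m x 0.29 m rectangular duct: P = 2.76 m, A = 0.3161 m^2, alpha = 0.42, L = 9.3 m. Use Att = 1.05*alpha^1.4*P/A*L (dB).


alpha^1.4 = 0.42^1.4 = 0.296858
Attenuation rate = 1.05 * alpha^1.4 * P / A
= 1.05 * 0.296858 * 2.76 / 0.3161 = 2.72159 dB/m
Total Att = 2.72159 * 9.3 = 25.311 dB


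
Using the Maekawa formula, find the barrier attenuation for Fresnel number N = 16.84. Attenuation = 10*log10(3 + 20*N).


3 + 20*N = 3 + 20*16.84 = 339.8
Att = 10*log10(339.8) = 25.312 dB


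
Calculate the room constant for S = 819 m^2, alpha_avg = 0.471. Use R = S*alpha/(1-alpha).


R = 819 * 0.471 / (1 - 0.471) = 729.2 m^2


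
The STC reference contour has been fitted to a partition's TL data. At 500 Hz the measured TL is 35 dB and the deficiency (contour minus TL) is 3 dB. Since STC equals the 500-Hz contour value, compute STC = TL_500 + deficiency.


By ASTM E413, STC = value of the fitted reference contour at 500 Hz.
Contour value at 500 Hz = TL_500 + deficiency = 35 + 3 = 38
STC = 38


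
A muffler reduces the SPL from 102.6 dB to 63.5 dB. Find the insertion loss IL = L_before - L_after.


Insertion loss = SPL without muffler - SPL with muffler
IL = 102.6 - 63.5 = 39.1 dB


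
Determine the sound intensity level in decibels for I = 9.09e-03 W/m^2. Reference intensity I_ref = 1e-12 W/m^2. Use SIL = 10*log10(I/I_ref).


I / I_ref = 9.09e-03 / 1e-12 = 9.09e+09
SIL = 10 * log10(9.09e+09) = 99.586 dB


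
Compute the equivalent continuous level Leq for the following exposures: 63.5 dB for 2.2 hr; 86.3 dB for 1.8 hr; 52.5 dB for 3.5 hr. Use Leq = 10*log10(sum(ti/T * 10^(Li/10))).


T_total = 2.2 + 1.8 + 3.5 = 7.5 hr
(2.2/7.5) * 10^(63.5/10) = 656692
(1.8/7.5) * 10^(86.3/10) = 1.02379e+08
(3.5/7.5) * 10^(52.5/10) = 82986.4
Sum = 656692 + 1.02379e+08 + 82986.4 = 1.03119e+08
Leq = 10*log10(1.03119e+08) = 80.133 dB


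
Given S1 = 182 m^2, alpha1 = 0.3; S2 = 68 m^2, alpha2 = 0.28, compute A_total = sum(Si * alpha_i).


182 * 0.3 = 54.6
68 * 0.28 = 19.04
A_total = 54.6 + 19.04 = 73.64 m^2


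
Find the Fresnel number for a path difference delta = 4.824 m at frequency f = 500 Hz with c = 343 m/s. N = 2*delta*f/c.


N = 2*delta*f/c = 2*delta/lambda, where lambda = c/f
lambda = 343 / 500 = 0.686 m
N = 2 * 4.824 / 0.686 = 14.064


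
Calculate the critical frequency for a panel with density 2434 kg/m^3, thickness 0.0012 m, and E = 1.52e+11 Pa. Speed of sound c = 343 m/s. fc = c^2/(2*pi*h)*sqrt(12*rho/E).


12*rho/E = 12*2434/1.52e+11 = 1.92158e-07
sqrt(12*rho/E) = sqrt(1.92158e-07) = 0.000438358
c^2/(2*pi*h) = 343^2/(2*pi*0.0012) = 1.56037e+07
fc = 1.56037e+07 * 0.000438358 = 6840 Hz


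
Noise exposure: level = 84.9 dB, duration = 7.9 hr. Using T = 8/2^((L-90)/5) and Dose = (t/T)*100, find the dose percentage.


T_allowed = 8 / 2^((84.9 - 90)/5) = 16.2234 hr
Dose = 7.9 / 16.2234 * 100 = 48.695 %


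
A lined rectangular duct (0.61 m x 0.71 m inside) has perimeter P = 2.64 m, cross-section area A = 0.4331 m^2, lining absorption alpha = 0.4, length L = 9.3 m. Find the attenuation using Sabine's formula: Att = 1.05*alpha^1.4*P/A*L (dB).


alpha^1.4 = 0.4^1.4 = 0.277258
Attenuation rate = 1.05 * alpha^1.4 * P / A
= 1.05 * 0.277258 * 2.64 / 0.4331 = 1.77455 dB/m
Total Att = 1.77455 * 9.3 = 16.503 dB


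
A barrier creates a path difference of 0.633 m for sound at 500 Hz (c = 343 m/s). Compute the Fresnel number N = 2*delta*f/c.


N = 2*delta*f/c = 2*delta/lambda, where lambda = c/f
lambda = 343 / 500 = 0.686 m
N = 2 * 0.633 / 0.686 = 1.8455


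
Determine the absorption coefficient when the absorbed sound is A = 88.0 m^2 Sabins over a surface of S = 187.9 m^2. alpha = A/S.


Absorption coefficient = absorbed power / incident power
alpha = A / S = 88.0 / 187.9 = 0.46833


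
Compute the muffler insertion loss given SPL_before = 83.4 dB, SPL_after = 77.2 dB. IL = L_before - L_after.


Insertion loss = SPL without muffler - SPL with muffler
IL = 83.4 - 77.2 = 6.2 dB


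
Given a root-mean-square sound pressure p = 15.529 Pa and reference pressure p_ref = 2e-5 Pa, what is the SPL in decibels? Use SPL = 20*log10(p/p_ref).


p / p_ref = 15.529 / 2e-5 = 776450
SPL = 20 * log10(776450) = 117.8 dB


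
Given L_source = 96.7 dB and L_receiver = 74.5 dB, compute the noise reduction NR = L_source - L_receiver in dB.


NR = L_source - L_receiver (difference between source and receiving room levels)
NR = 96.7 - 74.5 = 22.2 dB


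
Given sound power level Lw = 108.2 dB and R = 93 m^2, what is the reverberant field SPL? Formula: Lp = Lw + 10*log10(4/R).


4/R = 4/93 = 0.0430108
Lp = 108.2 + 10*log10(0.0430108) = 94.536 dB


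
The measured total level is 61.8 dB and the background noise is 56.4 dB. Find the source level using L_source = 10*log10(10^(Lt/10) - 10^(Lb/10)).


10^(61.8/10) = 1.51356e+06
10^(56.4/10) = 436516
Difference = 1.51356e+06 - 436516 = 1.07704e+06
L_source = 10*log10(1.07704e+06) = 60.322 dB


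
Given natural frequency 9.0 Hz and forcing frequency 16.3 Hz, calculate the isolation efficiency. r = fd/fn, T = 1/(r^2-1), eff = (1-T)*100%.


r = 16.3 / 9.0 = 1.81111
r^2 - 1 = 1.81111^2 - 1 = 2.28012
T = 1/2.28012 = 0.438573
Efficiency = (1 - 0.438573)*100 = 56.143 %


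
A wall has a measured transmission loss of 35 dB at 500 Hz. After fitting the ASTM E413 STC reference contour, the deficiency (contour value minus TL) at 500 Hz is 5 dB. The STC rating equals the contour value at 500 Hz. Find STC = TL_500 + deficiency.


By ASTM E413, STC = value of the fitted reference contour at 500 Hz.
Contour value at 500 Hz = TL_500 + deficiency = 35 + 5 = 40
STC = 40


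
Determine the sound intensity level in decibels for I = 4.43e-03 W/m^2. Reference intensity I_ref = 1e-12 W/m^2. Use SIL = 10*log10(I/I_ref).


I / I_ref = 4.43e-03 / 1e-12 = 4.43e+09
SIL = 10 * log10(4.43e+09) = 96.464 dB


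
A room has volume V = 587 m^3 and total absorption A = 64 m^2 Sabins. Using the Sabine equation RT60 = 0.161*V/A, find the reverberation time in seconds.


RT60 = 0.161 * 587 / 64 = 1.4767 s


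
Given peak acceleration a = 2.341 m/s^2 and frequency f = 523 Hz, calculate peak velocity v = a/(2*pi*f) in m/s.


omega = 2*pi*f = 2*pi*523 = 3286.11 rad/s
v = a / omega = 2.341 / 3286.11 = 0.00071239 m/s


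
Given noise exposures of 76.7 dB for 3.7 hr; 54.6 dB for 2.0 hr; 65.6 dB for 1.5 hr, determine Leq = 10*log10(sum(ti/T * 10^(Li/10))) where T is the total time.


T_total = 3.7 + 2.0 + 1.5 = 7.2 hr
(3.7/7.2) * 10^(76.7/10) = 2.40364e+07
(2.0/7.2) * 10^(54.6/10) = 80112
(1.5/7.2) * 10^(65.6/10) = 756413
Sum = 2.40364e+07 + 80112 + 756413 = 2.48729e+07
Leq = 10*log10(2.48729e+07) = 73.957 dB


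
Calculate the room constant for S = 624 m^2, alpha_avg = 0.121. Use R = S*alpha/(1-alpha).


R = 624 * 0.121 / (1 - 0.121) = 85.898 m^2


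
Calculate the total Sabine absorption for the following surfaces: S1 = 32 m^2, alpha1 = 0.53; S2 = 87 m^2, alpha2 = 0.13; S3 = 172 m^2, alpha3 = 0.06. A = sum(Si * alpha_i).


32 * 0.53 = 16.96
87 * 0.13 = 11.31
172 * 0.06 = 10.32
A_total = 16.96 + 11.31 + 10.32 = 38.59 m^2


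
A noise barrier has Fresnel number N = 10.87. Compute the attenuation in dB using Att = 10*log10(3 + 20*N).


3 + 20*N = 3 + 20*10.87 = 220.4
Att = 10*log10(220.4) = 23.432 dB


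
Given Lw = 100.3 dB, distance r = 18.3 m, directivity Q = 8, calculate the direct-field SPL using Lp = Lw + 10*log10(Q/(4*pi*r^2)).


4*pi*r^2 = 4*pi*18.3^2 = 4208.35 m^2
Q / (4*pi*r^2) = 8 / 4208.35 = 0.00190098
Lp = 100.3 + 10*log10(0.00190098) = 73.09 dB


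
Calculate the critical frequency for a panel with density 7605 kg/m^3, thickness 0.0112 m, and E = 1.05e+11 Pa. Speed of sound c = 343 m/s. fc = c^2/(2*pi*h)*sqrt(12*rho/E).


12*rho/E = 12*7605/1.05e+11 = 8.69143e-07
sqrt(12*rho/E) = sqrt(8.69143e-07) = 0.000932278
c^2/(2*pi*h) = 343^2/(2*pi*0.0112) = 1.67182e+06
fc = 1.67182e+06 * 0.000932278 = 1558.6 Hz


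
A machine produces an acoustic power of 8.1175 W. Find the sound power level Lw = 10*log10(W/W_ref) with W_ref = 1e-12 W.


W / W_ref = 8.1175 / 1e-12 = 8.1175e+12
Lw = 10 * log10(8.1175e+12) = 129.09 dB


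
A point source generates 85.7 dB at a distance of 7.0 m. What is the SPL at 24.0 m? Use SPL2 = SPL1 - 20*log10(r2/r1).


r2/r1 = 24.0/7.0 = 3.42857
Correction = 20*log10(3.42857) = 10.7023 dB
SPL2 = 85.7 - 10.7023 = 74.998 dB


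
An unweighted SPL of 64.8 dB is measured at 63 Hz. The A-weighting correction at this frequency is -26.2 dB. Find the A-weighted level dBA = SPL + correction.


A-weighting table: 63 Hz -> -26.2 dB correction
SPL_A = SPL + correction = 64.8 + (-26.2) = 38.6 dBA


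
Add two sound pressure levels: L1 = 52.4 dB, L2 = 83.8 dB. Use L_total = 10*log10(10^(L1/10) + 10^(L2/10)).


10^(52.4/10) = 173780
10^(83.8/10) = 2.39883e+08
Sum = 173780 + 2.39883e+08 = 2.40057e+08
L_total = 10*log10(2.40057e+08) = 83.803 dB


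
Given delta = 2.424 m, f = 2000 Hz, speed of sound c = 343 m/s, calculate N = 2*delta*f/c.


N = 2*delta*f/c = 2*delta/lambda, where lambda = c/f
lambda = 343 / 2000 = 0.1715 m
N = 2 * 2.424 / 0.1715 = 28.268


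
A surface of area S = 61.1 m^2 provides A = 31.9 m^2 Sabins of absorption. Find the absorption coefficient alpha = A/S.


Absorption coefficient = absorbed power / incident power
alpha = A / S = 31.9 / 61.1 = 0.52209


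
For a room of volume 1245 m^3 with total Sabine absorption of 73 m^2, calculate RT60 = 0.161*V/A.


RT60 = 0.161 * 1245 / 73 = 2.7458 s


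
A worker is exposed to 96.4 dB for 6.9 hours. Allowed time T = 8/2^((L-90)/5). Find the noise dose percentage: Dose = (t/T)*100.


T_allowed = 8 / 2^((96.4 - 90)/5) = 3.29436 hr
Dose = 6.9 / 3.29436 * 100 = 209.45 %


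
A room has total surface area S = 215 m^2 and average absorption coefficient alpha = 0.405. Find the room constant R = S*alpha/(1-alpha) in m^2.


R = 215 * 0.405 / (1 - 0.405) = 146.34 m^2


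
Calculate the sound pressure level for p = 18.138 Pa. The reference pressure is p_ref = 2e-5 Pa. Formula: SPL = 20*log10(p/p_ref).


p / p_ref = 18.138 / 2e-5 = 906900
SPL = 20 * log10(906900) = 119.15 dB


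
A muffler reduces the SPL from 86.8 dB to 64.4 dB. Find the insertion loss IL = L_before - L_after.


Insertion loss = SPL without muffler - SPL with muffler
IL = 86.8 - 64.4 = 22.4 dB


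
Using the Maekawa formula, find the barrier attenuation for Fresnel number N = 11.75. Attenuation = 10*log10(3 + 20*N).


3 + 20*N = 3 + 20*11.75 = 238
Att = 10*log10(238) = 23.766 dB


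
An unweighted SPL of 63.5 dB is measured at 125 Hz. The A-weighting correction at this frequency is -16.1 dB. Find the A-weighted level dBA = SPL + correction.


A-weighting table: 125 Hz -> -16.1 dB correction
SPL_A = SPL + correction = 63.5 + (-16.1) = 47.4 dBA


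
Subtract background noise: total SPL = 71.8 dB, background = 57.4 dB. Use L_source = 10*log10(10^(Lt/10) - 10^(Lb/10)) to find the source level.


10^(71.8/10) = 1.51356e+07
10^(57.4/10) = 549541
Difference = 1.51356e+07 - 549541 = 1.45861e+07
L_source = 10*log10(1.45861e+07) = 71.639 dB


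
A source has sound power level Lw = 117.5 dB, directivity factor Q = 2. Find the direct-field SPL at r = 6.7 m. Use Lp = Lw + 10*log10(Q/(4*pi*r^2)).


4*pi*r^2 = 4*pi*6.7^2 = 564.104 m^2
Q / (4*pi*r^2) = 2 / 564.104 = 0.00354545
Lp = 117.5 + 10*log10(0.00354545) = 92.997 dB


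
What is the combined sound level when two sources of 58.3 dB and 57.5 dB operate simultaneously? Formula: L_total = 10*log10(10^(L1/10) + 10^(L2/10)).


10^(58.3/10) = 676083
10^(57.5/10) = 562341
Sum = 676083 + 562341 = 1.23842e+06
L_total = 10*log10(1.23842e+06) = 60.929 dB


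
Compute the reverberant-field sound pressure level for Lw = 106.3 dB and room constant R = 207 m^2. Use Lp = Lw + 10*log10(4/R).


4/R = 4/207 = 0.0193237
Lp = 106.3 + 10*log10(0.0193237) = 89.161 dB


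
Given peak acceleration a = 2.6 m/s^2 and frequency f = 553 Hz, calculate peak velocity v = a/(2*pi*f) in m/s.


omega = 2*pi*f = 2*pi*553 = 3474.6 rad/s
v = a / omega = 2.6 / 3474.6 = 0.00074829 m/s


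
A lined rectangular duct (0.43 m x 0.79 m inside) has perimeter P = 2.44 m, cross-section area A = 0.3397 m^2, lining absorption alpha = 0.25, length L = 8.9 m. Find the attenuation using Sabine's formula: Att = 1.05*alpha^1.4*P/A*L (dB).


alpha^1.4 = 0.25^1.4 = 0.143587
Attenuation rate = 1.05 * alpha^1.4 * P / A
= 1.05 * 0.143587 * 2.44 / 0.3397 = 1.08293 dB/m
Total Att = 1.08293 * 8.9 = 9.6381 dB


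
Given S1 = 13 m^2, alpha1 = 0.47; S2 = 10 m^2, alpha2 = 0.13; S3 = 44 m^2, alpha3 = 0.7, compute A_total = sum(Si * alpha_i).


13 * 0.47 = 6.11
10 * 0.13 = 1.3
44 * 0.7 = 30.8
A_total = 6.11 + 1.3 + 30.8 = 38.21 m^2


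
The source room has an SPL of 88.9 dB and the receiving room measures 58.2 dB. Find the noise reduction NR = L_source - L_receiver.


NR = L_source - L_receiver (difference between source and receiving room levels)
NR = 88.9 - 58.2 = 30.7 dB


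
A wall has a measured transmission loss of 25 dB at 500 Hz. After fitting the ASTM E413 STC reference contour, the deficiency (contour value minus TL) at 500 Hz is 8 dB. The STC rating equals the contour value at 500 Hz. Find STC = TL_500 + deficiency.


By ASTM E413, STC = value of the fitted reference contour at 500 Hz.
Contour value at 500 Hz = TL_500 + deficiency = 25 + 8 = 33
STC = 33


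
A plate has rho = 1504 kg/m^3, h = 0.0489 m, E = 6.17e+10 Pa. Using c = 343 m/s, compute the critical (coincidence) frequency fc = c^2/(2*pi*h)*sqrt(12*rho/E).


12*rho/E = 12*1504/6.17e+10 = 2.92512e-07
sqrt(12*rho/E) = sqrt(2.92512e-07) = 0.000540844
c^2/(2*pi*h) = 343^2/(2*pi*0.0489) = 382912
fc = 382912 * 0.000540844 = 207.1 Hz


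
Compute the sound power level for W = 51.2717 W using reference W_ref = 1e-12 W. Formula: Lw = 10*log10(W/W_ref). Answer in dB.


W / W_ref = 51.2717 / 1e-12 = 5.12717e+13
Lw = 10 * log10(5.12717e+13) = 137.1 dB


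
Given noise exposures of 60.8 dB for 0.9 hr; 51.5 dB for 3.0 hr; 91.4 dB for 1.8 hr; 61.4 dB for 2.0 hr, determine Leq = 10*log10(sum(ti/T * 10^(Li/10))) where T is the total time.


T_total = 0.9 + 3.0 + 1.8 + 2.0 = 7.7 hr
(0.9/7.7) * 10^(60.8/10) = 140524
(3.0/7.7) * 10^(51.5/10) = 55033.9
(1.8/7.7) * 10^(91.4/10) = 3.22687e+08
(2.0/7.7) * 10^(61.4/10) = 358541
Sum = 140524 + 55033.9 + 3.22687e+08 + 358541 = 3.23241e+08
Leq = 10*log10(3.23241e+08) = 85.095 dB


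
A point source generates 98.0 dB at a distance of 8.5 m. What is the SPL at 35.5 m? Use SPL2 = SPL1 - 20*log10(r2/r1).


r2/r1 = 35.5/8.5 = 4.17647
Correction = 20*log10(4.17647) = 12.4162 dB
SPL2 = 98.0 - 12.4162 = 85.584 dB


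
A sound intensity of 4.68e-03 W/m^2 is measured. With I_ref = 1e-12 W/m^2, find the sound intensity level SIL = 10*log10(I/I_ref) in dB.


I / I_ref = 4.68e-03 / 1e-12 = 4.68e+09
SIL = 10 * log10(4.68e+09) = 96.702 dB


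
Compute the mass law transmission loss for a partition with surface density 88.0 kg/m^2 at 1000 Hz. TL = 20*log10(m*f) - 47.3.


m * f = 88.0 * 1000 = 88000
20*log10(88000) = 98.8897 dB
TL = 98.8897 - 47.3 = 51.59 dB


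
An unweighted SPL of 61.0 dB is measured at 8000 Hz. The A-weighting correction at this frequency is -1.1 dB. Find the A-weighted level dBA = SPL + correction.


A-weighting table: 8000 Hz -> -1.1 dB correction
SPL_A = SPL + correction = 61.0 + (-1.1) = 59.9 dBA


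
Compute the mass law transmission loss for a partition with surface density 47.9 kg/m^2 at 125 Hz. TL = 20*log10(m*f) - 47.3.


m * f = 47.9 * 125 = 5987.5
20*log10(5987.5) = 75.5449 dB
TL = 75.5449 - 47.3 = 28.245 dB


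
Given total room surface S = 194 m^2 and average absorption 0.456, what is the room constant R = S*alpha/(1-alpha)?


R = 194 * 0.456 / (1 - 0.456) = 162.62 m^2


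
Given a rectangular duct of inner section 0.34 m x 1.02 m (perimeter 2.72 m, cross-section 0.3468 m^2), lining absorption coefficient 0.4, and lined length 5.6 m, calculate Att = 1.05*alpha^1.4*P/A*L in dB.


alpha^1.4 = 0.4^1.4 = 0.277258
Attenuation rate = 1.05 * alpha^1.4 * P / A
= 1.05 * 0.277258 * 2.72 / 0.3468 = 2.2833 dB/m
Total Att = 2.2833 * 5.6 = 12.786 dB


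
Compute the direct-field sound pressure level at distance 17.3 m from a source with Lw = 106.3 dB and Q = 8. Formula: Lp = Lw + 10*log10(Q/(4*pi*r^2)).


4*pi*r^2 = 4*pi*17.3^2 = 3760.99 m^2
Q / (4*pi*r^2) = 8 / 3760.99 = 0.0021271
Lp = 106.3 + 10*log10(0.0021271) = 79.578 dB


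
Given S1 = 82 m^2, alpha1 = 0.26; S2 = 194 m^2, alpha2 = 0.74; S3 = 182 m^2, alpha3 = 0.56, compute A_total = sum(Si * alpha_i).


82 * 0.26 = 21.32
194 * 0.74 = 143.56
182 * 0.56 = 101.92
A_total = 21.32 + 143.56 + 101.92 = 266.8 m^2


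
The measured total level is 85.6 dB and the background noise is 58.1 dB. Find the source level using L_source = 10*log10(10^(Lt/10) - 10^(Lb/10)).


10^(85.6/10) = 3.63078e+08
10^(58.1/10) = 645654
Difference = 3.63078e+08 - 645654 = 3.62432e+08
L_source = 10*log10(3.62432e+08) = 85.592 dB


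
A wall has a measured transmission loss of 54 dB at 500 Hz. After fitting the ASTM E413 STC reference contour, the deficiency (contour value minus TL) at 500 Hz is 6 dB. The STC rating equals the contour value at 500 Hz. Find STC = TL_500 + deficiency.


By ASTM E413, STC = value of the fitted reference contour at 500 Hz.
Contour value at 500 Hz = TL_500 + deficiency = 54 + 6 = 60
STC = 60


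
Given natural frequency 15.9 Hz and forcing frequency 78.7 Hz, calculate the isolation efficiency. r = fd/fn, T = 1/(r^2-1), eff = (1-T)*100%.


r = 78.7 / 15.9 = 4.94969
r^2 - 1 = 4.94969^2 - 1 = 23.4994
T = 1/23.4994 = 0.0425543
Efficiency = (1 - 0.0425543)*100 = 95.745 %


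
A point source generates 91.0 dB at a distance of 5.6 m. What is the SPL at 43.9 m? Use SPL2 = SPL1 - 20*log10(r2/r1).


r2/r1 = 43.9/5.6 = 7.83929
Correction = 20*log10(7.83929) = 17.8855 dB
SPL2 = 91.0 - 17.8855 = 73.114 dB


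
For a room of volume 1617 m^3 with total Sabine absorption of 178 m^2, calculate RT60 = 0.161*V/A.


RT60 = 0.161 * 1617 / 178 = 1.4626 s


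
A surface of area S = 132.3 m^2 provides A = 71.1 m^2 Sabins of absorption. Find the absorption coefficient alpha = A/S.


Absorption coefficient = absorbed power / incident power
alpha = A / S = 71.1 / 132.3 = 0.53741


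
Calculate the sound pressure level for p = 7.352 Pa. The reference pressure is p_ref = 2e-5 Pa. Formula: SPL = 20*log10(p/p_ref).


p / p_ref = 7.352 / 2e-5 = 367600
SPL = 20 * log10(367600) = 111.31 dB


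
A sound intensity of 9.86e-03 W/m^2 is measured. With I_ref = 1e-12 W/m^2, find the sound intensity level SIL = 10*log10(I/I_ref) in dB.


I / I_ref = 9.86e-03 / 1e-12 = 9.86e+09
SIL = 10 * log10(9.86e+09) = 99.939 dB


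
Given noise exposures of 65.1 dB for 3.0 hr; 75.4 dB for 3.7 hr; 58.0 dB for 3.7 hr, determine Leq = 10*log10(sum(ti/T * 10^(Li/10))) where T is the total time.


T_total = 3.0 + 3.7 + 3.7 = 10.4 hr
(3.0/10.4) * 10^(65.1/10) = 933443
(3.7/10.4) * 10^(75.4/10) = 1.23358e+07
(3.7/10.4) * 10^(58.0/10) = 224475
Sum = 933443 + 1.23358e+07 + 224475 = 1.34937e+07
Leq = 10*log10(1.34937e+07) = 71.301 dB
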